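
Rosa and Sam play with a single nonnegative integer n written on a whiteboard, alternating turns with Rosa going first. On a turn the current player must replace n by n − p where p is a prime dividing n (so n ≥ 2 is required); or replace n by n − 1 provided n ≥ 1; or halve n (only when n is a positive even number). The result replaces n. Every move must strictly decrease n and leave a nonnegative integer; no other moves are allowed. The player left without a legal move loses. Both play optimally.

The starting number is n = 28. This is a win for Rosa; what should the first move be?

Move to 14.

Build the W/L table. Terminal = L. A non-terminal position is W if it has a move to some L; otherwise it is L.
n=0: no move → L
n=1: →0(L), so W
n=2: →0(L), so W
n=3: →0(L), so W
n=4: →2(W), 3(W) — all W, so L
n=5: →0(L), so W
n=6: →4(L), so W
n=7: →0(L), so W
n=8: →4(L), so W
n=9: →6(W), 8(W) — all W, so L
n=10: →9(L), so W
n=11: →0(L), so W
n=12: →9(L), so W
n=13: →0(L), so W
n=14: →7(W), 12(W), 13(W) — all W, so L
n=15: →14(L), so W
n=16: →14(L), so W
n=17: →0(L), so W
n=18: →9(L), so W
n=19: →0(L), so W
n=20: →10(W), 15(W), 18(W), 19(W) — all W, so L
n=21: →14(L), so W
n=22: →20(L), so W
n=23: →0(L), so W
n=24: →12(W), 21(W), 22(W), 23(W) — all W, so L
n=25: →20(L), so W
n=26: →24(L), so W
n=27: →24(L), so W
n=28: →14(L), so W
From 28, the L positions reachable in one move are: 14.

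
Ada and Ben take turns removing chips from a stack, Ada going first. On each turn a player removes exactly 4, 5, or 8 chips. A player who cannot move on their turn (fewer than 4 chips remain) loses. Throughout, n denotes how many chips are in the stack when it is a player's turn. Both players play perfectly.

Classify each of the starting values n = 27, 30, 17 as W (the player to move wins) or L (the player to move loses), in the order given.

27: L, 30: W, 17: W

Work bottom-up. With no move the player to move loses. Otherwise the position is W if at least one move leads to an L position for the opponent, and L if every move leads to a W.
n=0: no move → L
n=1: no move → L
n=2: no move → L
n=3: no move → L
n=4: can move to 0, which is L ⇒ W
n=5: can move to 1, which is L ⇒ W
n=6: can move to 2, which is L ⇒ W
n=7: can move to 3, which is L ⇒ W
n=8: can move to 3, which is L ⇒ W
n=9: can move to 1, which is L ⇒ W
n=10: can move to 2, which is L ⇒ W
n=11: can move to 3, which is L ⇒ W
n=12: moves to 8(W), 7(W), 4(W); every one is W ⇒ L
n=13: moves to 9(W), 8(W), 5(W); every one is W ⇒ L
n=14: moves to 10(W), 9(W), 6(W); every one is W ⇒ L
n=15: moves to 11(W), 10(W), 7(W); every one is W ⇒ L
n=16: can move to 12, which is L ⇒ W
n=17: can move to 13, which is L ⇒ W
n=18: can move to 14, which is L ⇒ W
n=19: can move to 15, which is L ⇒ W
n=20: can move to 15, which is L ⇒ W
n=21: can move to 13, which is L ⇒ W
n=22: can move to 14, which is L ⇒ W
n=23: can move to 15, which is L ⇒ W
n=24: moves to 20(W), 19(W), 16(W); every one is W ⇒ L
n=25: moves to 21(W), 20(W), 17(W); every one is W ⇒ L
n=26: moves to 22(W), 21(W), 18(W); every one is W ⇒ L
n=27: moves to 23(W), 22(W), 19(W); every one is W ⇒ L
n=28: can move to 24, which is L ⇒ W
n=29: can move to 25, which is L ⇒ W
n=30: can move to 26, which is L ⇒ W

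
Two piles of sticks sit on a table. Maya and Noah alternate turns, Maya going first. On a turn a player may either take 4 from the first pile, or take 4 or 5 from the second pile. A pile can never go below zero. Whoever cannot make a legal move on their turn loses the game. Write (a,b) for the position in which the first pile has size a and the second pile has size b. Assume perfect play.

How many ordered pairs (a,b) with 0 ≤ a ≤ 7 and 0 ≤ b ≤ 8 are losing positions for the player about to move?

32

Classify positions by backward induction: terminal positions (no move available) are L. From any other position, the mover wins iff some move reaches an L.
Every move lowers a or b (never raises either), so fill the grid row by row in increasing a, and left to right within a row: each cell's successors are then already labelled.
      b=0  b=1  b=2  b=3  b=4  b=5  b=6  b=7  b=8
a=0:    L    L    L    L    W    W    W    W    W
a=1:    L    L    L    L    W    W    W    W    W
a=2:    L    L    L    L    W    W    W    W    W
a=3:    L    L    L    L    W    W    W    W    W
a=4:    W    W    W    W    L    L    L    L    W
a=5:    W    W    W    W    L    L    L    L    W
a=6:    W    W    W    W    L    L    L    L    W
a=7:    W    W    W    W    L    L    L    L    W
Cells with no legal move (terminal, hence L): (0,0), (0,1), (0,2), (0,3), (1,0), (1,1), (1,2), (1,3), (2,0), (2,1), (2,2), (2,3), (3,0), (3,1), (3,2), (3,3).
The remaining L cells, each justified by listing all of its moves:
(4,4): →(0,4)(W), (4,0)(W) — all W, so L
(4,5): →(0,5)(W), (4,1)(W), (4,0)(W) — all W, so L
(4,6): →(0,6)(W), (4,2)(W), (4,1)(W) — all W, so L
(4,7): →(0,7)(W), (4,3)(W), (4,2)(W) — all W, so L
(5,4): →(1,4)(W), (5,0)(W) — all W, so L
(5,5): →(1,5)(W), (5,1)(W), (5,0)(W) — all W, so L
(5,6): →(1,6)(W), (5,2)(W), (5,1)(W) — all W, so L
(5,7): →(1,7)(W), (5,3)(W), (5,2)(W) — all W, so L
(6,4): →(2,4)(W), (6,0)(W) — all W, so L
(6,5): →(2,5)(W), (6,1)(W), (6,0)(W) — all W, so L
(6,6): →(2,6)(W), (6,2)(W), (6,1)(W) — all W, so L
(6,7): →(2,7)(W), (6,3)(W), (6,2)(W) — all W, so L
(7,4): →(3,4)(W), (7,0)(W) — all W, so L
(7,5): →(3,5)(W), (7,1)(W), (7,0)(W) — all W, so L
(7,6): →(3,6)(W), (7,2)(W), (7,1)(W) — all W, so L
(7,7): →(3,7)(W), (7,3)(W), (7,2)(W) — all W, so L
Every other cell has at least one move into one of the L cells above, so it is W.
L cells per row: a=0: 4, a=1: 4, a=2: 4, a=3: 4, a=4: 4, a=5: 4, a=6: 4, a=7: 4; total 32.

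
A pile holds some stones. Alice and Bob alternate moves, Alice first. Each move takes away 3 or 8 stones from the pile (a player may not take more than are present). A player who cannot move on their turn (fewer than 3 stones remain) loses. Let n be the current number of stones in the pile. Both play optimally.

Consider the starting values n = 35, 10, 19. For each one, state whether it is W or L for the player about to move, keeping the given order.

Build the W/L table. Terminal = L. A non-terminal position is W if it has a move to some L; otherwise it is L.
n=0: no move → L
n=1: no move → L
n=2: no move → L
n=3: W (go to 0, an L position)
n=4: W (go to 1, an L position)
n=5: W (go to 2, an L position)
n=6: L (sole option 3(W) is W)
n=7: L (sole option 4(W) is W)
n=8: W (go to 0, an L position)
n=9: W (go to 6, an L position)
n=10: W (go to 7, an L position)
n=11: L (options 8(W), 3(W) are all W)
n=12: L (options 9(W), 4(W) are all W)
n=13: L (options 10(W), 5(W) are all W)
n=14: W (go to 11, an L position)
n=15: W (go to 12, an L position)
n=16: W (go to 13, an L position)
n=17: L (options 14(W), 9(W) are all W)
n=18: L (options 15(W), 10(W) are all W)
n=19: W (go to 11, an L position)
n=20: W (go to 17, an L position)
n=21: W (go to 18, an L position)
n=22: L (options 19(W), 14(W) are all W)
n=23: L (options 20(W), 15(W) are all W)
n=24: L (options 21(W), 16(W) are all W)
n=25: W (go to 22, an L position)
n=26: W (go to 23, an L position)
n=27: W (go to 24, an L position)
n=28: L (options 25(W), 20(W) are all W)
n=29: L (options 26(W), 21(W) are all W)
n=30: W (go to 22, an L position)
n=31: W (go to 28, an L position)
n=32: W (go to 29, an L position)
n=33: L (options 30(W), 25(W) are all W)
n=34: L (options 31(W), 26(W) are all W)
n=35: L (options 32(W), 27(W) are all W)

35: L, 10: W, 19: W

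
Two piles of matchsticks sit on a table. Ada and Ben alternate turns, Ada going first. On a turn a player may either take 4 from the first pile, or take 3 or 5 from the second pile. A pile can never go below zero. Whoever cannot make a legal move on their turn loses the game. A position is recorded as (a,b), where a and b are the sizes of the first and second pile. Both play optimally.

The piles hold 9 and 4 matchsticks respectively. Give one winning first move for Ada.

Positions with no move are L. A position that does have a move is losing for the player to move precisely when every available move leads to a winning position for the opponent. Fill in the labels:
No move ever increases a pile, so every position that can arise here has a ≤ 9 and b ≤ 4; it is enough to label the cells with 0 ≤ a ≤ 9 and 0 ≤ b ≤ 4.
Every move lowers a or b (never raises either), so fill the grid row by row in increasing a, and left to right within a row: each cell's successors are then already labelled.
      b=0  b=1  b=2  b=3  b=4
a=0:    L    L    L    W    W
a=1:    L    L    L    W    W
a=2:    L    L    L    W    W
a=3:    L    L    L    W    W
a=4:    W    W    W    L    L
a=5:    W    W    W    L    L
a=6:    W    W    W    L    L
a=7:    W    W    W    L    L
a=8:    L    L    L    W    W
a=9:    L    L    L    W    W
Cells with no legal move (terminal, hence L): (0,0), (0,1), (0,2), (1,0), (1,1), (1,2), (2,0), (2,1), (2,2), (3,0), (3,1), (3,2).
The remaining L cells, each justified by listing all of its moves:
(4,3): moves to (0,3)(W), (4,0)(W); every one is W ⇒ L
(4,4): moves to (0,4)(W), (4,1)(W); every one is W ⇒ L
(5,3): moves to (1,3)(W), (5,0)(W); every one is W ⇒ L
(5,4): moves to (1,4)(W), (5,1)(W); every one is W ⇒ L
(6,3): moves to (2,3)(W), (6,0)(W); every one is W ⇒ L
(6,4): moves to (2,4)(W), (6,1)(W); every one is W ⇒ L
(7,3): moves to (3,3)(W), (7,0)(W); every one is W ⇒ L
(7,4): moves to (3,4)(W), (7,1)(W); every one is W ⇒ L
(8,0): the only move is to (4,0)(W), a W ⇒ L
(8,1): the only move is to (4,1)(W), a W ⇒ L
(8,2): the only move is to (4,2)(W), a W ⇒ L
(9,0): the only move is to (5,0)(W), a W ⇒ L
(9,1): the only move is to (5,1)(W), a W ⇒ L
(9,2): the only move is to (5,2)(W), a W ⇒ L
Every other cell has at least one move into one of the L cells above, so it is W.
From (9,4), the L positions reachable in one move are: (5,4), (9,1). Any move reaching one of these is winning.

Move to (5,4).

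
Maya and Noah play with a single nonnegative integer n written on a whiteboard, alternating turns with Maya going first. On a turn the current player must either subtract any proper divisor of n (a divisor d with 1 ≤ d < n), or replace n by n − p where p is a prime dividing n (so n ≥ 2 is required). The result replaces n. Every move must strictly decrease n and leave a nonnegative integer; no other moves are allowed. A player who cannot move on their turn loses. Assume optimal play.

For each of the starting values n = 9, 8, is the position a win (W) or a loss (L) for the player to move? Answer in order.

9: L, 8: W

Label each position W (a win for the player to move) or L (a loss). A position with no legal move is L; any other position is W exactly when some move reaches an L, and L when every move reaches a W.
n=0: no move → L
n=1: no move → L
n=2: W (go to 0, an L position)
n=3: W (go to 0, an L position)
n=4: L (options 2(W), 3(W) are all W)
n=5: W (go to 0, an L position)
n=6: W (go to 4, an L position)
n=7: W (go to 0, an L position)
n=8: W (go to 4, an L position)
n=9: L (options 6(W), 8(W) are all W)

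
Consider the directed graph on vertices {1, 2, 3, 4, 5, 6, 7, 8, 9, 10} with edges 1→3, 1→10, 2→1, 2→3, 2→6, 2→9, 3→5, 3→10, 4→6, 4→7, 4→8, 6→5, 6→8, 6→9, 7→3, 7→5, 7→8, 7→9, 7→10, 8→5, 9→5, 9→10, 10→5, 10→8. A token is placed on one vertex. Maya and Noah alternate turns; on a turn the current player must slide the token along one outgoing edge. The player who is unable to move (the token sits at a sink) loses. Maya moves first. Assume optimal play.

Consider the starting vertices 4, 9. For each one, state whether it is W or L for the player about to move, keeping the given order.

Positions with no move are L. A position that does have a move is losing for the player to move precisely when every available move leads to a winning position for the opponent. Fill in the labels:
Every edge goes from a vertex to one that appears earlier in the order 5, 8, 10, 9, 3, 6, 1, 2, 7, 4, so processing vertices in that order labels each vertex after all of its successors.
5: no outgoing edge → L
8: →5(L), so W
10: →5(L), so W
9: →5(L), so W
3: →5(L), so W
6: →5(L), so W
1: →3(W), 10(W) — all W, so L
2: →1(L), so W
7: →5(L), so W
4: →7(W), 6(W), 8(W) — all W, so L

4: L, 9: W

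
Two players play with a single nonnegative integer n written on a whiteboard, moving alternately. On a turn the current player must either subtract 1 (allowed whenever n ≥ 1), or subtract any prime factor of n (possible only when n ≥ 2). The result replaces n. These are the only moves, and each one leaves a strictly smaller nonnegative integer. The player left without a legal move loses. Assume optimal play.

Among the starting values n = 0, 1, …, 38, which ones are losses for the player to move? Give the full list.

0, 4, 8, 12, 16, 20, 24, 28, 32, 36

Label each position W (a win for the player to move) or L (a loss). A position with no legal move is L; any other position is W exactly when some move reaches an L, and L when every move reaches a W.
n=0: no move → L
n=1: W (go to 0, an L position)
n=2: W (go to 0, an L position)
n=3: W (go to 0, an L position)
n=4: L (options 2(W), 3(W) are all W)
n=5: W (go to 0, an L position)
n=6: W (go to 4, an L position)
n=7: W (go to 0, an L position)
n=8: L (options 6(W), 7(W) are all W)
n=9: W (go to 8, an L position)
n=10: W (go to 8, an L position)
n=11: W (go to 0, an L position)
n=12: L (options 9(W), 10(W), 11(W) are all W)
n=13: W (go to 0, an L position)
n=14: W (go to 12, an L position)
n=15: W (go to 12, an L position)
n=16: L (options 14(W), 15(W) are all W)
n=17: W (go to 0, an L position)
n=18: W (go to 16, an L position)
n=19: W (go to 0, an L position)
n=20: L (options 15(W), 18(W), 19(W) are all W)
n=21: W (go to 20, an L position)
n=22: W (go to 20, an L position)
n=23: W (go to 0, an L position)
n=24: L (options 21(W), 22(W), 23(W) are all W)
n=25: W (go to 20, an L position)
n=26: W (go to 24, an L position)
n=27: W (go to 24, an L position)
n=28: L (options 21(W), 26(W), 27(W) are all W)
n=29: W (go to 0, an L position)
n=30: W (go to 28, an L position)
n=31: W (go to 0, an L position)
n=32: L (options 30(W), 31(W) are all W)
n=33: W (go to 32, an L position)
n=34: W (go to 32, an L position)
n=35: W (go to 28, an L position)
n=36: L (options 33(W), 34(W), 35(W) are all W)
n=37: W (go to 0, an L position)
n=38: W (go to 36, an L position)
Reading off the rows marked L gives the requested list; there are 10 such values of n.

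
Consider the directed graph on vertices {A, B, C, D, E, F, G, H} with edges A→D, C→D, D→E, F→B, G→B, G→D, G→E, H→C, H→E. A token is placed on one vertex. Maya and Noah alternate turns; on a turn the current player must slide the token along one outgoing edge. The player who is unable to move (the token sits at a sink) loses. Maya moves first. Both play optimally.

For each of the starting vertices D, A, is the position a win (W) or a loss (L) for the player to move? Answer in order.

Classify positions by backward induction: terminal positions (no move available) are L. From any other position, the mover wins iff some move reaches an L.
Every edge goes from a vertex to one that appears earlier in the order E, B, D, A, G, C, F, H, so processing vertices in that order labels each vertex after all of its successors.
E: no outgoing edge → L
B: no outgoing edge → L
D: can move to E, which is L ⇒ W
A: the only move is to D(W), a W ⇒ L
G: can move to B, which is L ⇒ W
C: the only move is to D(W), a W ⇒ L
F: can move to B, which is L ⇒ W
H: can move to C, which is L ⇒ W

D: W, A: L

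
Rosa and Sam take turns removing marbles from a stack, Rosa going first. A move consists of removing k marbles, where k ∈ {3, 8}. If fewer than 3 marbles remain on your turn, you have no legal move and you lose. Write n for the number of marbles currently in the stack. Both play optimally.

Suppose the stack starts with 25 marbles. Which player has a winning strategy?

Rosa wins.

Positions with no move are L. A position that does have a move is losing for the player to move precisely when every available move leads to a winning position for the opponent. Fill in the labels:
n=0: no move → L
n=1: no move → L
n=2: no move → L
n=3: W (go to 0, an L position)
n=4: W (go to 1, an L position)
n=5: W (go to 2, an L position)
n=6: L (sole option 3(W) is W)
n=7: L (sole option 4(W) is W)
n=8: W (go to 0, an L position)
n=9: W (go to 6, an L position)
n=10: W (go to 7, an L position)
n=11: L (options 8(W), 3(W) are all W)
n=12: L (options 9(W), 4(W) are all W)
n=13: L (options 10(W), 5(W) are all W)
n=14: W (go to 11, an L position)
n=15: W (go to 12, an L position)
n=16: W (go to 13, an L position)
n=17: L (options 14(W), 9(W) are all W)
n=18: L (options 15(W), 10(W) are all W)
n=19: W (go to 11, an L position)
n=20: W (go to 17, an L position)
n=21: W (go to 18, an L position)
n=22: L (options 19(W), 14(W) are all W)
n=23: L (options 20(W), 15(W) are all W)
n=24: L (options 21(W), 16(W) are all W)
n=25: W (go to 22, an L position)
The starting position 25 is W: Rosa should remove 3, leaving 22, handing over an L position.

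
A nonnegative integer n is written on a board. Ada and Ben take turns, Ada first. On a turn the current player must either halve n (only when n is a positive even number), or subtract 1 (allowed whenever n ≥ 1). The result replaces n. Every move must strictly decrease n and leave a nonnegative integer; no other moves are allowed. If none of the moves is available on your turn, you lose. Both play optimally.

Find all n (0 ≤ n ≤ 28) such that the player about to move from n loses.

0, 2, 5, 7, 9, 11, 13, 15, 17, 19, 21, 23, 25, 27

Compute win/loss labels from the base case upward. A position with no move is L. Any other position is W if it can reach an L in one move, else L.
n=0: no move → L
n=1: can move to 0, which is L ⇒ W
n=2: the only move is to 1(W), a W ⇒ L
n=3: can move to 2, which is L ⇒ W
n=4: can move to 2, which is L ⇒ W
n=5: the only move is to 4(W), a W ⇒ L
n=6: can move to 5, which is L ⇒ W
n=7: the only move is to 6(W), a W ⇒ L
n=8: can move to 7, which is L ⇒ W
n=9: the only move is to 8(W), a W ⇒ L
n=10: can move to 5, which is L ⇒ W
n=11: the only move is to 10(W), a W ⇒ L
n=12: can move to 11, which is L ⇒ W
n=13: the only move is to 12(W), a W ⇒ L
n=14: can move to 7, which is L ⇒ W
n=15: the only move is to 14(W), a W ⇒ L
n=16: can move to 15, which is L ⇒ W
n=17: the only move is to 16(W), a W ⇒ L
n=18: can move to 9, which is L ⇒ W
n=19: the only move is to 18(W), a W ⇒ L
n=20: can move to 19, which is L ⇒ W
n=21: the only move is to 20(W), a W ⇒ L
n=22: can move to 11, which is L ⇒ W
n=23: the only move is to 22(W), a W ⇒ L
n=24: can move to 23, which is L ⇒ W
n=25: the only move is to 24(W), a W ⇒ L
n=26: can move to 13, which is L ⇒ W
n=27: the only move is to 26(W), a W ⇒ L
n=28: can move to 27, which is L ⇒ W
The losing starting values of n are exactly the entries labelled L in this table (14 of them).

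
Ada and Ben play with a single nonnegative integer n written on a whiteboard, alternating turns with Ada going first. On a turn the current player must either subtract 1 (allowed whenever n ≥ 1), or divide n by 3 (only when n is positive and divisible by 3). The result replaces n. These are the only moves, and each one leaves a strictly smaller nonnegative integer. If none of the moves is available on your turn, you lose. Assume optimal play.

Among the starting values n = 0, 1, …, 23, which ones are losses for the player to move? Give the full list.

0, 2, 4, 7, 9, 11, 13, 15, 17, 19, 22

Classify positions by backward induction: terminal positions (no move available) are L. From any other position, the mover wins iff some move reaches an L.
n=0: no move → L
n=1: reaches L-position 0 → W
n=2: only reaches 1(W), which is W → L
n=3: reaches L-position 2 → W
n=4: only reaches 3(W), which is W → L
n=5: reaches L-position 4 → W
n=6: reaches L-position 2 → W
n=7: only reaches 6(W), which is W → L
n=8: reaches L-position 7 → W
n=9: only reaches 3(W), 8(W), all W → L
n=10: reaches L-position 9 → W
n=11: only reaches 10(W), which is W → L
n=12: reaches L-position 4 → W
n=13: only reaches 12(W), which is W → L
n=14: reaches L-position 13 → W
n=15: only reaches 5(W), 14(W), all W → L
n=16: reaches L-position 15 → W
n=17: only reaches 16(W), which is W → L
n=18: reaches L-position 17 → W
n=19: only reaches 18(W), which is W → L
n=20: reaches L-position 19 → W
n=21: reaches L-position 7 → W
n=22: only reaches 21(W), which is W → L
n=23: reaches L-position 22 → W
The losing starting values of n are exactly the entries labelled L in this table (11 of them).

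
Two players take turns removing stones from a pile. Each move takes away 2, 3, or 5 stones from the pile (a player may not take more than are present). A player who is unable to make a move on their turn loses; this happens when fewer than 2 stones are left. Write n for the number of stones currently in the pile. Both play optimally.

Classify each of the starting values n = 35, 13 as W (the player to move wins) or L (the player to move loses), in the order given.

35: L, 13: W

Classify positions by backward induction: terminal positions (no move available) are L. From any other position, the mover wins iff some move reaches an L.
n=0: no move → L
n=1: no move → L
n=2: can move to 0, which is L ⇒ W
n=3: can move to 1, which is L ⇒ W
n=4: can move to 1, which is L ⇒ W
n=5: can move to 0, which is L ⇒ W
n=6: can move to 1, which is L ⇒ W
n=7: moves to 5(W), 4(W), 2(W); every one is W ⇒ L
n=8: moves to 6(W), 5(W), 3(W); every one is W ⇒ L
n=9: can move to 7, which is L ⇒ W
n=10: can move to 8, which is L ⇒ W
n=11: can move to 8, which is L ⇒ W
n=12: can move to 7, which is L ⇒ W
n=13: can move to 8, which is L ⇒ W
n=14: moves to 12(W), 11(W), 9(W); every one is W ⇒ L
n=15: moves to 13(W), 12(W), 10(W); every one is W ⇒ L
n=16: can move to 14, which is L ⇒ W
n=17: can move to 15, which is L ⇒ W
n=18: can move to 15, which is L ⇒ W
n=19: can move to 14, which is L ⇒ W
n=20: can move to 15, which is L ⇒ W
n=21: moves to 19(W), 18(W), 16(W); every one is W ⇒ L
n=22: moves to 20(W), 19(W), 17(W); every one is W ⇒ L
n=23: can move to 21, which is L ⇒ W
n=24: can move to 22, which is L ⇒ W
n=25: can move to 22, which is L ⇒ W
n=26: can move to 21, which is L ⇒ W
n=27: can move to 22, which is L ⇒ W
n=28: moves to 26(W), 25(W), 23(W); every one is W ⇒ L
n=29: moves to 27(W), 26(W), 24(W); every one is W ⇒ L
n=30: can move to 28, which is L ⇒ W
n=31: can move to 29, which is L ⇒ W
n=32: can move to 29, which is L ⇒ W
n=33: can move to 28, which is L ⇒ W
n=34: can move to 29, which is L ⇒ W
n=35: moves to 33(W), 32(W), 30(W); every one is W ⇒ L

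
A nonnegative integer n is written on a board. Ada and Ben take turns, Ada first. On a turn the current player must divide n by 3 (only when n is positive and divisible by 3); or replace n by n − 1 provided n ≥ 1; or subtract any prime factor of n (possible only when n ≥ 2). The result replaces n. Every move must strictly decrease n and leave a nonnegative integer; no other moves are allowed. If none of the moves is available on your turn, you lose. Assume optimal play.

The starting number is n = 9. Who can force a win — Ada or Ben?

Build the W/L table. Terminal = L. A non-terminal position is W if it has a move to some L; otherwise it is L.
n=0: no move → L
n=1: can move to 0, which is L ⇒ W
n=2: can move to 0, which is L ⇒ W
n=3: can move to 0, which is L ⇒ W
n=4: moves to 2(W), 3(W); every one is W ⇒ L
n=5: can move to 0, which is L ⇒ W
n=6: can move to 4, which is L ⇒ W
n=7: can move to 0, which is L ⇒ W
n=8: moves to 6(W), 7(W); every one is W ⇒ L
n=9: can move to 8, which is L ⇒ W
The starting position 9 is W: Ada should move to 8, handing over an L position.

Ada wins.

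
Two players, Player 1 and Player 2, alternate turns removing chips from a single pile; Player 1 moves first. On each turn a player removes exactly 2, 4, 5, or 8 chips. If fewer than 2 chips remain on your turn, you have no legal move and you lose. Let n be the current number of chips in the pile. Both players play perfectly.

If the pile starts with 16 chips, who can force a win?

Compute win/loss labels from the base case upward. A position with no move is L. Any other position is W if it can reach an L in one move, else L.
n=0: no move → L
n=1: no move → L
n=2: W (go to 0, an L position)
n=3: W (go to 1, an L position)
n=4: W (go to 0, an L position)
n=5: W (go to 1, an L position)
n=6: W (go to 1, an L position)
n=7: L (options 5(W), 3(W), 2(W) are all W)
n=8: W (go to 0, an L position)
n=9: W (go to 7, an L position)
n=10: L (options 8(W), 6(W), 5(W), 2(W) are all W)
n=11: W (go to 7, an L position)
n=12: W (go to 10, an L position)
n=13: L (options 11(W), 9(W), 8(W), 5(W) are all W)
n=14: W (go to 10, an L position)
n=15: W (go to 13, an L position)
n=16: L (options 14(W), 12(W), 11(W), 8(W) are all W)
Every move from 16 reaches a W position, so the mover loses.

Player 2 wins.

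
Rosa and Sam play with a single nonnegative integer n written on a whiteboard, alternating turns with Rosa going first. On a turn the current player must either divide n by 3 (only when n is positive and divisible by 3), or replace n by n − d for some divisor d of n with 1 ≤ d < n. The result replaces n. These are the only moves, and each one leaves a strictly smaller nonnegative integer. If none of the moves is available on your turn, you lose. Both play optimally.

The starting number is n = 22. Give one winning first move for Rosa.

Move to 11.

Label each position W (a win for the player to move) or L (a loss). A position with no legal move is L; any other position is W exactly when some move reaches an L, and L when every move reaches a W.
n=0: no move → L
n=1: no move → L
n=2: reaches L-position 1 → W
n=3: reaches L-position 1 → W
n=4: only reaches 2(W), 3(W), all W → L
n=5: reaches L-position 4 → W
n=6: reaches L-position 4 → W
n=7: only reaches 6(W), which is W → L
n=8: reaches L-position 4 → W
n=9: only reaches 3(W), 6(W), 8(W), all W → L
n=10: reaches L-position 9 → W
n=11: only reaches 10(W), which is W → L
n=12: reaches L-position 4 → W
n=13: only reaches 12(W), which is W → L
n=14: reaches L-position 7 → W
n=15: only reaches 5(W), 10(W), 12(W), 14(W), all W → L
n=16: reaches L-position 15 → W
n=17: only reaches 16(W), which is W → L
n=18: reaches L-position 9 → W
n=19: only reaches 18(W), which is W → L
n=20: reaches L-position 15 → W
n=21: reaches L-position 7 → W
n=22: reaches L-position 11 → W
From 22, the L positions reachable in one move are: 11.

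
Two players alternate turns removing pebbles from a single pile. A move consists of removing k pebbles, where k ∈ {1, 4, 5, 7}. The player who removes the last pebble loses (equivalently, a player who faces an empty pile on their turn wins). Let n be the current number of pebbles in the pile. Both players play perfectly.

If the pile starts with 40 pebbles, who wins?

The first player wins.

Classify positions by backward induction: terminal positions (no move available) are W. From any other position, the mover wins iff some move reaches an L.
n=0: no move; the opponent has just taken the last pebble and therefore loses → W
n=1: the only move is to 0(W), a W ⇒ L
n=2: can move to 1, which is L ⇒ W
n=3: the only move is to 2(W), a W ⇒ L
n=4: can move to 3, which is L ⇒ W
n=5: can move to 1, which is L ⇒ W
n=6: can move to 1, which is L ⇒ W
n=7: can move to 3, which is L ⇒ W
n=8: can move to 3, which is L ⇒ W
n=9: moves to 8(W), 5(W), 4(W), 2(W); every one is W ⇒ L
n=10: can move to 9, which is L ⇒ W
n=11: moves to 10(W), 7(W), 6(W), 4(W); every one is W ⇒ L
n=12: can move to 11, which is L ⇒ W
n=13: can move to 9, which is L ⇒ W
n=14: can move to 9, which is L ⇒ W
n=15: can move to 11, which is L ⇒ W
n=16: can move to 11, which is L ⇒ W
n=17: moves to 16(W), 13(W), 12(W), 10(W); every one is W ⇒ L
n=18: can move to 17, which is L ⇒ W
n=19: moves to 18(W), 15(W), 14(W), 12(W); every one is W ⇒ L
n=20: can move to 19, which is L ⇒ W
n=21: can move to 17, which is L ⇒ W
n=22: can move to 17, which is L ⇒ W
n=23: can move to 19, which is L ⇒ W
n=24: can move to 19, which is L ⇒ W
n=25: moves to 24(W), 21(W), 20(W), 18(W); every one is W ⇒ L
n=26: can move to 25, which is L ⇒ W
n=27: moves to 26(W), 23(W), 22(W), 20(W); every one is W ⇒ L
n=28: can move to 27, which is L ⇒ W
n=29: can move to 25, which is L ⇒ W
n=30: can move to 25, which is L ⇒ W
n=31: can move to 27, which is L ⇒ W
n=32: can move to 27, which is L ⇒ W
n=33: moves to 32(W), 29(W), 28(W), 26(W); every one is W ⇒ L
n=34: can move to 33, which is L ⇒ W
n=35: moves to 34(W), 31(W), 30(W), 28(W); every one is W ⇒ L
n=36: can move to 35, which is L ⇒ W
n=37: can move to 33, which is L ⇒ W
n=38: can move to 33, which is L ⇒ W
n=39: can move to 35, which is L ⇒ W
n=40: can move to 35, which is L ⇒ W
From 40 the player to move can remove 5, leaving 35, reaching an L position.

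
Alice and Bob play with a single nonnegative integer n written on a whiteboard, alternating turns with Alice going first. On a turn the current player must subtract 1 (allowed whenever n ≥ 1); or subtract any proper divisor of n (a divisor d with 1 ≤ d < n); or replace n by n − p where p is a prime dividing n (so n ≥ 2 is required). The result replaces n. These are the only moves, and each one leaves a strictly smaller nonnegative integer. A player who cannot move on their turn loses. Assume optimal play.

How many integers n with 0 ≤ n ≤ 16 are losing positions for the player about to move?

Use the standard recursion: the mover loses at a terminal position; elsewhere, the mover wins exactly when some move hands the opponent an L position.
n=0: no move → L
n=1: reaches L-position 0 → W
n=2: reaches L-position 0 → W
n=3: reaches L-position 0 → W
n=4: only reaches 2(W), 3(W), all W → L
n=5: reaches L-position 0 → W
n=6: reaches L-position 4 → W
n=7: reaches L-position 0 → W
n=8: reaches L-position 4 → W
n=9: only reaches 6(W), 8(W), all W → L
n=10: reaches L-position 9 → W
n=11: reaches L-position 0 → W
n=12: reaches L-position 9 → W
n=13: reaches L-position 0 → W
n=14: only reaches 7(W), 12(W), 13(W), all W → L
n=15: reaches L-position 14 → W
n=16: reaches L-position 14 → W
L entries with 0 ≤ n ≤ 16: n = 0, 4, 9, 14; that makes 4.

4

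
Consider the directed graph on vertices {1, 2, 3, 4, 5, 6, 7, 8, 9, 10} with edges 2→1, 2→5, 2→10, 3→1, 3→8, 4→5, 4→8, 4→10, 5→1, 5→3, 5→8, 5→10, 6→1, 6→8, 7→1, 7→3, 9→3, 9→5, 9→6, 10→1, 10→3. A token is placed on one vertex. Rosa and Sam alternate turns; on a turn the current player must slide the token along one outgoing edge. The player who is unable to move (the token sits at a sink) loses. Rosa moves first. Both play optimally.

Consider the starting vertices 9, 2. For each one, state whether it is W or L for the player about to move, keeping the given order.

9: L, 2: W

Use the standard recursion: the mover loses at a terminal position; elsewhere, the mover wins exactly when some move hands the opponent an L position.
Every edge goes from a vertex to one that appears earlier in the order 8, 1, 3, 10, 5, 2, 7, 4, 6, 9, so processing vertices in that order labels each vertex after all of its successors.
8: no outgoing edge → L
1: no outgoing edge → L
3: →1(L), so W
10: →1(L), so W
5: →1(L), so W
2: →1(L), so W
7: →1(L), so W
4: →8(L), so W
6: →1(L), so W
9: →6(W), 5(W), 3(W) — all W, so L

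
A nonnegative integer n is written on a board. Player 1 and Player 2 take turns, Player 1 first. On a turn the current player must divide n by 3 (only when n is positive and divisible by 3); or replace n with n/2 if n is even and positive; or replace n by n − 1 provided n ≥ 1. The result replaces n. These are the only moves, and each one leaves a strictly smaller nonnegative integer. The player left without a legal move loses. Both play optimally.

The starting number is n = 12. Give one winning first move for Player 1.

Move to 11.

Label each position W (a win for the player to move) or L (a loss). A position with no legal move is L; any other position is W exactly when some move reaches an L, and L when every move reaches a W.
n=0: no move → L
n=1: W (go to 0, an L position)
n=2: L (sole option 1(W) is W)
n=3: W (go to 2, an L position)
n=4: W (go to 2, an L position)
n=5: L (sole option 4(W) is W)
n=6: W (go to 2, an L position)
n=7: L (sole option 6(W) is W)
n=8: W (go to 7, an L position)
n=9: L (options 3(W), 8(W) are all W)
n=10: W (go to 5, an L position)
n=11: L (sole option 10(W) is W)
n=12: W (go to 11, an L position)
From 12, the L positions reachable in one move are: 11.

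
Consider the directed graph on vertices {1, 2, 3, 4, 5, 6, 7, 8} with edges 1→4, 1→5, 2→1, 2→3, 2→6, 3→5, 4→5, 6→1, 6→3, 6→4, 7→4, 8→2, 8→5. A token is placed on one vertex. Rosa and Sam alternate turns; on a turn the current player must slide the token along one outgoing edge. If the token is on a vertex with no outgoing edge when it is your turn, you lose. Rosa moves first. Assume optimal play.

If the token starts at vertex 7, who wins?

Sam wins.

Classify positions by backward induction: terminal positions (no move available) are L. From any other position, the mover wins iff some move reaches an L.
Every edge goes from a vertex to one that appears earlier in the order 5, 3, 4, 7, 1, 6, 2, 8, so processing vertices in that order labels each vertex after all of its successors.
5: no outgoing edge → L
3: →5(L), so W
4: →5(L), so W
7: →4(W) only, which is W, so L
1: →5(L), so W
6: →1(W), 4(W), 3(W) — all W, so L
2: →6(L), so W
8: →5(L), so W
The starting position 7 is L: whatever Rosa does, the opponent receives a W position.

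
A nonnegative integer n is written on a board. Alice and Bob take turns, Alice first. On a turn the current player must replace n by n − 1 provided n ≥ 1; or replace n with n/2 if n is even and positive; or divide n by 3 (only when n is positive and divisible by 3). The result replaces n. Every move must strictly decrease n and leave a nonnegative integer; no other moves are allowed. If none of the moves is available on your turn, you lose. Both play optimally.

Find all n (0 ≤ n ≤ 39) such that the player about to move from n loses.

0, 2, 5, 7, 9, 11, 13, 16, 19, 23, 25, 28, 30, 34, 36

Work bottom-up. With no move the player to move loses. Otherwise the position is W if at least one move leads to an L position for the opponent, and L if every move leads to a W.
n=0: no move → L
n=1: can move to 0, which is L ⇒ W
n=2: the only move is to 1(W), a W ⇒ L
n=3: can move to 2, which is L ⇒ W
n=4: can move to 2, which is L ⇒ W
n=5: the only move is to 4(W), a W ⇒ L
n=6: can move to 2, which is L ⇒ W
n=7: the only move is to 6(W), a W ⇒ L
n=8: can move to 7, which is L ⇒ W
n=9: moves to 3(W), 8(W); every one is W ⇒ L
n=10: can move to 5, which is L ⇒ W
n=11: the only move is to 10(W), a W ⇒ L
n=12: can move to 11, which is L ⇒ W
n=13: the only move is to 12(W), a W ⇒ L
n=14: can move to 7, which is L ⇒ W
n=15: can move to 5, which is L ⇒ W
n=16: moves to 8(W), 15(W); every one is W ⇒ L
n=17: can move to 16, which is L ⇒ W
n=18: can move to 9, which is L ⇒ W
n=19: the only move is to 18(W), a W ⇒ L
n=20: can move to 19, which is L ⇒ W
n=21: can move to 7, which is L ⇒ W
n=22: can move to 11, which is L ⇒ W
n=23: the only move is to 22(W), a W ⇒ L
n=24: can move to 23, which is L ⇒ W
n=25: the only move is to 24(W), a W ⇒ L
n=26: can move to 13, which is L ⇒ W
n=27: can move to 9, which is L ⇒ W
n=28: moves to 14(W), 27(W); every one is W ⇒ L
n=29: can move to 28, which is L ⇒ W
n=30: moves to 10(W), 15(W), 29(W); every one is W ⇒ L
n=31: can move to 30, which is L ⇒ W
n=32: can move to 16, which is L ⇒ W
n=33: can move to 11, which is L ⇒ W
n=34: moves to 17(W), 33(W); every one is W ⇒ L
n=35: can move to 34, which is L ⇒ W
n=36: moves to 12(W), 18(W), 35(W); every one is W ⇒ L
n=37: can move to 36, which is L ⇒ W
n=38: can move to 19, which is L ⇒ W
n=39: can move to 13, which is L ⇒ W
Reading off the rows marked L gives the requested list; there are 15 such values of n.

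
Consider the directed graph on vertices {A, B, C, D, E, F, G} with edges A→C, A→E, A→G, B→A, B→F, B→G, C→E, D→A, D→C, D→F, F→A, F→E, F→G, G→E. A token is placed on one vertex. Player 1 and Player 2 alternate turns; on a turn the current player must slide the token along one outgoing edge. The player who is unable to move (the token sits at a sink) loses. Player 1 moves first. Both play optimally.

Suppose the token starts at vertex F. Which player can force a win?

Label each position W (a win for the player to move) or L (a loss). A position with no legal move is L; any other position is W exactly when some move reaches an L, and L when every move reaches a W.
Every edge goes from a vertex to one that appears earlier in the order E, G, C, A, F, B, D, so processing vertices in that order labels each vertex after all of its successors.
E: no outgoing edge → L
G: W (go to E, an L position)
C: W (go to E, an L position)
A: W (go to E, an L position)
F: W (go to E, an L position)
B: L (options F(W), A(W), G(W) are all W)
D: L (options F(W), A(W), C(W) are all W)
The starting position F is W: Player 1 should move to E, handing over an L position.

Player 1 wins.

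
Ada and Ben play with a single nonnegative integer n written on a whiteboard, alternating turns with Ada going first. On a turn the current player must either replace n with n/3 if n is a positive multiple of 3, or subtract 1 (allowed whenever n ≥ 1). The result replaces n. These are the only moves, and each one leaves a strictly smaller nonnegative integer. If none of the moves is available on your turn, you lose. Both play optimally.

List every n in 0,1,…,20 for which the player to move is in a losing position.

Build the W/L table. Terminal = L. A non-terminal position is W if it has a move to some L; otherwise it is L.
n=0: no move → L
n=1: can move to 0, which is L ⇒ W
n=2: the only move is to 1(W), a W ⇒ L
n=3: can move to 2, which is L ⇒ W
n=4: the only move is to 3(W), a W ⇒ L
n=5: can move to 4, which is L ⇒ W
n=6: can move to 2, which is L ⇒ W
n=7: the only move is to 6(W), a W ⇒ L
n=8: can move to 7, which is L ⇒ W
n=9: moves to 3(W), 8(W); every one is W ⇒ L
n=10: can move to 9, which is L ⇒ W
n=11: the only move is to 10(W), a W ⇒ L
n=12: can move to 4, which is L ⇒ W
n=13: the only move is to 12(W), a W ⇒ L
n=14: can move to 13, which is L ⇒ W
n=15: moves to 5(W), 14(W); every one is W ⇒ L
n=16: can move to 15, which is L ⇒ W
n=17: the only move is to 16(W), a W ⇒ L
n=18: can move to 17, which is L ⇒ W
n=19: the only move is to 18(W), a W ⇒ L
n=20: can move to 19, which is L ⇒ W
The losing starting values of n are exactly the entries labelled L in this table (10 of them).

0, 2, 4, 7, 9, 11, 13, 15, 17, 19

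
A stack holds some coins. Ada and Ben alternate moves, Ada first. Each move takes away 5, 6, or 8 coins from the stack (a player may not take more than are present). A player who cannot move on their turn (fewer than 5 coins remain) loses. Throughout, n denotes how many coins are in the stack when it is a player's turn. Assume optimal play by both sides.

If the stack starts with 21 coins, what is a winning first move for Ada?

Positions with no move are L. A position that does have a move is losing for the player to move precisely when every available move leads to a winning position for the opponent. Fill in the labels:
n=0: no move → L
n=1: no move → L
n=2: no move → L
n=3: no move → L
n=4: no move → L
n=5: can move to 0, which is L ⇒ W
n=6: can move to 1, which is L ⇒ W
n=7: can move to 2, which is L ⇒ W
n=8: can move to 3, which is L ⇒ W
n=9: can move to 4, which is L ⇒ W
n=10: can move to 4, which is L ⇒ W
n=11: can move to 3, which is L ⇒ W
n=12: can move to 4, which is L ⇒ W
n=13: moves to 8(W), 7(W), 5(W); every one is W ⇒ L
n=14: moves to 9(W), 8(W), 6(W); every one is W ⇒ L
n=15: moves to 10(W), 9(W), 7(W); every one is W ⇒ L
n=16: moves to 11(W), 10(W), 8(W); every one is W ⇒ L
n=17: moves to 12(W), 11(W), 9(W); every one is W ⇒ L
n=18: can move to 13, which is L ⇒ W
n=19: can move to 14, which is L ⇒ W
n=20: can move to 15, which is L ⇒ W
n=21: can move to 16, which is L ⇒ W
From 21, the L positions reachable in one move are: 16, 15, 13. Any move reaching one of these is winning.

Remove 5, leaving 16.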